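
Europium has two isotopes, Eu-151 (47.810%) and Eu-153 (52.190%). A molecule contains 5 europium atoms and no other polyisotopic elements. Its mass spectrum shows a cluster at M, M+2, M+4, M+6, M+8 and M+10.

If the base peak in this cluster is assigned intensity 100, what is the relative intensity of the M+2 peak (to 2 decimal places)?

(0.47810 + 0.52190)^5 gives M 0.0250, M+2 0.1363, M+4 0.2977, M+6 0.3249, M+8 0.1774, M+10 0.0387; the largest is M+6.
P(M+6) = C(5,3) × 0.47810^2 × 0.52190^3 = 10 × 0.22857961 × 0.14215492 = 0.324937 (base)
P(M+2) = C(5,1) × 0.47810^4 × 0.52190^1 = 5 × 0.05224864 × 0.5219 = 0.136343
Relative intensity = 0.136343 / 0.324937 × 100 = 41.96

41.96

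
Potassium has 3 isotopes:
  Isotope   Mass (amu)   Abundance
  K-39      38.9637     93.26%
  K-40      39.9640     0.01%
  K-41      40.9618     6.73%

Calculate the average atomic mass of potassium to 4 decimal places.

39.0983 amu

Ar = Σ fᵢ·mᵢ = 0.9326 × 38.9637 + 0.0001 × 39.9640 + 0.0673 × 40.9618
= 36.33755 + 0.00400 + 2.75673 = 39.09828 amu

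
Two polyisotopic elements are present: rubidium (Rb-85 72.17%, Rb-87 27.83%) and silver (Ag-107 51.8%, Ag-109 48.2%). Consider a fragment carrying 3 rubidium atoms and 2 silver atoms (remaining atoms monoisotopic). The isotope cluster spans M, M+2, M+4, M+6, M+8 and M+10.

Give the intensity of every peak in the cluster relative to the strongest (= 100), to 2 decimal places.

28.86 : 87.10 : 100.00 : 54.52 : 14.23 : 1.43

Rubidium pattern (n=3): 0.37589809 : 0.43485841 : 0.16768892 : 0.02155458
Silver pattern (n=2): 0.268324 : 0.499352 : 0.232324
Convolve the two distributions (both contribute in 2-u steps):
  M: 0.37589809×0.268324 = 0.100862
  M+2: 0.37589809×0.499352 + 0.43485841×0.268324 = 0.304388
  M+4: 0.37589809×0.232324 + 0.43485841×0.499352 + 0.16768892×0.268324 = 0.349473
  M+6: 0.43485841×0.232324 + 0.16768892×0.499352 + 0.02155458×0.268324 = 0.190547
  M+8: 0.16768892×0.232324 + 0.02155458×0.499352 = 0.049721
  M+10: 0.02155458×0.232324 = 0.005008
Scale to base peak (0.349473) = 100: 28.86 : 87.10 : 100.00 : 54.52 : 14.23 : 1.43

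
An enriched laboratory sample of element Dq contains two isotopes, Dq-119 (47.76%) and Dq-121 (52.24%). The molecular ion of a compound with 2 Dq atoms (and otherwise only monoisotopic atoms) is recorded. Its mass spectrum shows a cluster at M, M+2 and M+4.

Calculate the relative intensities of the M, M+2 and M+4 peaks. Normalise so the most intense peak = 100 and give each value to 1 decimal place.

Each Dq atom is independently Dq-119 (p = 0.4776) or Dq-121 (q = 0.5224); the cluster is the binomial expansion (p + q)^2.
P(M) = 0.4776^2 = 0.228102
P(M+2) = 2 × 0.4776^1 × 0.5224^1 = 0.498996
P(M+4) = 0.5224^2 = 0.272902
The M+2 peak is largest (0.498996); scaling to 100 gives 45.7 : 100.0 : 54.7.

45.7 : 100.0 : 54.7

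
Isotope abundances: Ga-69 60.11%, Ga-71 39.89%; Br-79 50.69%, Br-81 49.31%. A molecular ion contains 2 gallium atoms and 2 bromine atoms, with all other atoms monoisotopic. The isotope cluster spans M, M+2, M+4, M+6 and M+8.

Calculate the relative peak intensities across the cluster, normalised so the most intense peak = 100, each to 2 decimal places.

25.20 : 82.46 : 100.00 : 53.23 : 10.50

Gallium pattern (n=2): 0.36132121 : 0.47955758 : 0.15912121
Bromine pattern (n=2): 0.25694761 : 0.49990478 : 0.24314761
Convolve the two distributions (both contribute in 2-u steps):
  M: 0.36132121×0.25694761 = 0.092841
  M+2: 0.36132121×0.49990478 + 0.47955758×0.25694761 = 0.303847
  M+4: 0.36132121×0.24314761 + 0.47955758×0.49990478 + 0.15912121×0.25694761 = 0.368473
  M+6: 0.47955758×0.24314761 + 0.15912121×0.49990478 = 0.196149
  M+8: 0.15912121×0.24314761 = 0.038690
Scale to base peak (0.368473) = 100: 25.20 : 82.46 : 100.00 : 53.23 : 10.50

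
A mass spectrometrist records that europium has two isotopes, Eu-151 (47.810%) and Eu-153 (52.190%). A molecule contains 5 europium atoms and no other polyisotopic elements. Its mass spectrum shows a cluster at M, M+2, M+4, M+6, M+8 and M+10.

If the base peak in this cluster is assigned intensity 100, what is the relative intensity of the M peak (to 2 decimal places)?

7.69

Binomial terms of (0.47810 + 0.52190)^5: M 0.0250, M+2 0.1363, M+4 0.2977, M+6 0.3249, M+8 0.1774, M+10 0.0387 → M+6 is the base peak.
P(M+6) = C(5,3) × 0.47810^2 × 0.52190^3 = 10 × 0.22857961 × 0.14215492 = 0.324937 (base)
P(M) = C(5,0) × 0.47810^5 × 0.52190^0 = 1 × 0.02498007 × 1.0000 = 0.024980
Relative intensity = 0.024980 / 0.324937 × 100 = 7.69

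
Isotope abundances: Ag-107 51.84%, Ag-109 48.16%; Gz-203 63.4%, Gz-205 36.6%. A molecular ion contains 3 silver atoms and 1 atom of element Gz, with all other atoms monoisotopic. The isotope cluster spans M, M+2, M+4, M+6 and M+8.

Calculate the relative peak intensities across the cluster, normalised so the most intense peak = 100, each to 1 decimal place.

23.8 : 80.1 : 100.0 : 54.7 : 11.0

Silver pattern (n=3): 0.13931407 : 0.38827347 : 0.36071085 : 0.11170161
Element Gz pattern (n=1): 0.6340 : 0.3660
Convolve the two distributions (both contribute in 2-u steps):
  M: 0.13931407×0.6340 = 0.088325
  M+2: 0.13931407×0.3660 + 0.38827347×0.6340 = 0.297154
  M+4: 0.38827347×0.3660 + 0.36071085×0.6340 = 0.370799
  M+6: 0.36071085×0.3660 + 0.11170161×0.6340 = 0.202839
  M+8: 0.11170161×0.3660 = 0.040883
Scale to base peak (0.370799) = 100: 23.8 : 80.1 : 100.0 : 54.7 : 11.0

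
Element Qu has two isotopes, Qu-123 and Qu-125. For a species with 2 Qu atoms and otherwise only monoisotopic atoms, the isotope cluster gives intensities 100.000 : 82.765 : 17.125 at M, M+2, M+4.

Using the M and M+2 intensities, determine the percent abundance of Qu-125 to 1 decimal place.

Write p for the Qu-123 fraction. I(M+2)/I(M) = [C(2,1)·p^1·(1−p)] / p^2 = 2·(1−p)/p = 82.765/100.000 = 0.8276
(1−p)/p = 0.8276/2 = 0.4138  ⇒  p = 1/(1 + 0.4138) = 0.7073
Qu-123: 70.7%, Qu-125: 29.3%.

29.3%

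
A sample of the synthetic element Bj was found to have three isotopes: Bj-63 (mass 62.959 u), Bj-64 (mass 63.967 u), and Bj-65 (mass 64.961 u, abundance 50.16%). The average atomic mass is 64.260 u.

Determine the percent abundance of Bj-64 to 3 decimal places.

29.444%

Let x and y be the fractions of Bj-63 and Bj-64. Then x + y = 1 − 0.5016 = 0.4984 and 62.959x + 63.967y = 64.260 − 0.5016×64.961 = 31.6755624.
Substituting: 62.959x + 63.967(0.4984 − x) = 31.6755624
(62.959 − 63.967)x = -0.2055904  ⇒  x = 0.20396, y = 0.29444
Bj-63: 20.396%, Bj-64: 29.444%.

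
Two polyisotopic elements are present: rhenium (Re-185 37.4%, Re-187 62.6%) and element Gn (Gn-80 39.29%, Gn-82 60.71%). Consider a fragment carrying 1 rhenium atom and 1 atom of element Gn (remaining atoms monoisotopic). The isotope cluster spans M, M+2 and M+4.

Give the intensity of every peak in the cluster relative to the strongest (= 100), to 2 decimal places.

31.07 : 100.00 : 80.35

Rhenium pattern (n=1): 0.3740 : 0.6260
Element Gn pattern (n=1): 0.3929 : 0.6071
Convolve the two distributions (both contribute in 2-u steps):
  M: 0.3740×0.3929 = 0.146945
  M+2: 0.3740×0.6071 + 0.6260×0.3929 = 0.473011
  M+4: 0.6260×0.6071 = 0.380045
Scale to base peak (0.473011) = 100: 31.07 : 100.00 : 80.35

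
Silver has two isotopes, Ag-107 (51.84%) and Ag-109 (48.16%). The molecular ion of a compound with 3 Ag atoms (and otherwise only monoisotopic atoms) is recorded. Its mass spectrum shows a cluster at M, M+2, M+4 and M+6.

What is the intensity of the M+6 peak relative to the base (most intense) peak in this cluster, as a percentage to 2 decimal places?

28.77%

(0.5184 + 0.4816)^3 gives M 0.1393, M+2 0.3883, M+4 0.3607, M+6 0.1117; the largest is M+2.
P(M+2) = C(3,1) × 0.5184^2 × 0.4816^1 = 3 × 0.26873856 × 0.4816 = 0.388273 (base)
P(M+6) = C(3,3) × 0.5184^0 × 0.4816^3 = 1 × 1.0000 × 0.11170161 = 0.111702
Relative intensity = 0.111702 / 0.388273 × 100 = 28.77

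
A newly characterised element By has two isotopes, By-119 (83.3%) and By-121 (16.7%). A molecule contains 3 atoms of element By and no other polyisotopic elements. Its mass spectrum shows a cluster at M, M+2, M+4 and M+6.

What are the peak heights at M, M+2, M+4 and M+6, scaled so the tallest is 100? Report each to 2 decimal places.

Expanding (0.833 + 0.167)^3:
P(M) = 0.833^3 = 0.578010
P(M+2) = 3 × 0.833^2 × 0.167^1 = 0.347638
P(M+4) = 3 × 0.833^1 × 0.167^2 = 0.069695
P(M+6) = 0.167^3 = 0.004657
The M peak is largest (0.578010); scaling to 100 gives 100.00 : 60.14 : 12.06 : 0.81.

100.00 : 60.14 : 12.06 : 0.81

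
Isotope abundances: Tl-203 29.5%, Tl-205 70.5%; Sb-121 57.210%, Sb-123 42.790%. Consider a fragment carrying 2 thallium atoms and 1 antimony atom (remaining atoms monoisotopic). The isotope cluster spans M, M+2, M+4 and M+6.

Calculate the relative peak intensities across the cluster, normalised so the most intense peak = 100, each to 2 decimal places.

Thallium pattern (n=2): 0.087025 : 0.41595 : 0.497025
Antimony pattern (n=1): 0.5721 : 0.4279
Convolve the two distributions (both contribute in 2-u steps):
  M: 0.087025×0.5721 = 0.049787
  M+2: 0.087025×0.4279 + 0.41595×0.5721 = 0.275203
  M+4: 0.41595×0.4279 + 0.497025×0.5721 = 0.462333
  M+6: 0.497025×0.4279 = 0.212677
Scale to base peak (0.462333) = 100: 10.77 : 59.52 : 100.00 : 46.00

10.77 : 59.52 : 100.00 : 46.00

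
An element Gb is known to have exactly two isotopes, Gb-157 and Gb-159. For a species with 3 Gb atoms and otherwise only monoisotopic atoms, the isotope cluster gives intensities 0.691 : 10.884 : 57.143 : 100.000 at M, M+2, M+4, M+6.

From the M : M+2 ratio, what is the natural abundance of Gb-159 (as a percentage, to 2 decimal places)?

84.00%

Let p = fractional abundance of Gb-157. I(M+2)/I(M) = [C(3,1)·p^2·(1−p)] / p^3 = 3·(1−p)/p = 10.884/0.691 = 15.7511
(1−p)/p = 15.7511/3 = 5.2504  ⇒  p = 1/(1 + 5.2504) = 0.1600
Gb-157: 16.00%, Gb-159: 84.00%.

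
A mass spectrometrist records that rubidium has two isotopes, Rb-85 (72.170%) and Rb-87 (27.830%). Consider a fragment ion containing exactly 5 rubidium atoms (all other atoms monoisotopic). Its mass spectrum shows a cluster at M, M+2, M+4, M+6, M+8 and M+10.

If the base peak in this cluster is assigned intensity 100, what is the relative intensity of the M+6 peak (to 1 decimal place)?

(0.72170 + 0.27830)^5 gives M 0.1958, M+2 0.3775, M+4 0.2911, M+6 0.1123, M+8 0.0216, M+10 0.0017; the largest is M+2.
P(M+2) = C(5,1) × 0.72170^4 × 0.27830^1 = 5 × 0.27128565 × 0.2783 = 0.377494 (base)
P(M+6) = C(5,3) × 0.72170^2 × 0.27830^3 = 10 × 0.52085089 × 0.02155458 = 0.112267
Relative intensity = 0.112267 / 0.377494 × 100 = 29.7

29.7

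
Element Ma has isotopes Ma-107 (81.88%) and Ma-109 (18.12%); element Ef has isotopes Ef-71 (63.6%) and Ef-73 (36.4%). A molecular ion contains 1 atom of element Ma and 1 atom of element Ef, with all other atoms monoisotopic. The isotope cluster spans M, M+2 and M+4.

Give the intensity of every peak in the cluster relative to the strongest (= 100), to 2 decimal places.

Element Ma pattern (n=1): 0.8188 : 0.1812
Element Ef pattern (n=1): 0.6360 : 0.3640
Convolve the two distributions (both contribute in 2-u steps):
  M: 0.8188×0.6360 = 0.520757
  M+2: 0.8188×0.3640 + 0.1812×0.6360 = 0.413286
  M+4: 0.1812×0.3640 = 0.065957
Scale to base peak (0.520757) = 100: 100.00 : 79.36 : 12.67

100.00 : 79.36 : 12.67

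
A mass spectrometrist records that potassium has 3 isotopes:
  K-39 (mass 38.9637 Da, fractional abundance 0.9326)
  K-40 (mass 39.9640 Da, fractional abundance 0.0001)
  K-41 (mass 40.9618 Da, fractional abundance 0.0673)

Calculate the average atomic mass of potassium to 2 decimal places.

The abundance-weighted mean is 0.9326 × 38.9637 + 0.0001 × 39.9640 + 0.0673 × 40.9618
= 36.33755 + 0.00400 + 2.75673 = 39.09828 Da

39.10 Da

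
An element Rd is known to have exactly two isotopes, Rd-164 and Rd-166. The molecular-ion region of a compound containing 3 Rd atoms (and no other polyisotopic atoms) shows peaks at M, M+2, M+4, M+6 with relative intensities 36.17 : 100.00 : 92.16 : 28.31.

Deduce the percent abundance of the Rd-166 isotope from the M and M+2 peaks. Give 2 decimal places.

47.96%

Write p for the Rd-164 fraction. I(M+2)/I(M) = [C(3,1)·p^2·(1−p)] / p^3 = 3·(1−p)/p = 100.00/36.17 = 2.7647
(1−p)/p = 2.7647/3 = 0.9216  ⇒  p = 1/(1 + 0.9216) = 0.5204
Rd-164: 52.04%, Rd-166: 47.96%.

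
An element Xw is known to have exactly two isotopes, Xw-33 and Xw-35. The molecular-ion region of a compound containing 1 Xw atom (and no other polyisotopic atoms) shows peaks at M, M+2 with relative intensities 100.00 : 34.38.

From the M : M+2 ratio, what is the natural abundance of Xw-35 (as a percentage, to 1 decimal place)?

Let p = fractional abundance of Xw-33. I(M+2)/I(M) = [C(1,1)·p^0·(1−p)] / p^1 = 1·(1−p)/p = 34.38/100.00 = 0.3438
(1−p)/p = 0.3438/1 = 0.3438  ⇒  p = 1/(1 + 0.3438) = 0.7442
Xw-33: 74.4%, Xw-35: 25.6%.

25.6%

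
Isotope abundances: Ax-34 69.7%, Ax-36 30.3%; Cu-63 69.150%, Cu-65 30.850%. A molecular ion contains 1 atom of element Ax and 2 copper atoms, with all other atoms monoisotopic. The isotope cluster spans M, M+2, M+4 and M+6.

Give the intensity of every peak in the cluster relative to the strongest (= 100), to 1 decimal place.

Element Ax pattern (n=1): 0.6970 : 0.3030
Copper pattern (n=2): 0.47817225 : 0.4266555 : 0.09517225
Convolve the two distributions (both contribute in 2-u steps):
  M: 0.6970×0.47817225 = 0.333286
  M+2: 0.6970×0.4266555 + 0.3030×0.47817225 = 0.442265
  M+4: 0.6970×0.09517225 + 0.3030×0.4266555 = 0.195612
  M+6: 0.3030×0.09517225 = 0.028837
Scale to base peak (0.442265) = 100: 75.4 : 100.0 : 44.2 : 6.5

75.4 : 100.0 : 44.2 : 6.5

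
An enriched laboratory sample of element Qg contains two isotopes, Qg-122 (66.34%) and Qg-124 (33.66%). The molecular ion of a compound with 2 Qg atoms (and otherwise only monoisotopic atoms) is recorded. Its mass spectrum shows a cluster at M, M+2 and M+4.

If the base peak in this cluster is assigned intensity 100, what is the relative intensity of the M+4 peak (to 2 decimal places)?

(0.6634 + 0.3366)^2 gives M 0.4401, M+2 0.4466, M+4 0.1133; the largest is M+2.
P(M+2) = C(2,1) × 0.6634^1 × 0.3366^1 = 2 × 0.6634 × 0.3366 = 0.446601 (base)
P(M+4) = C(2,2) × 0.6634^0 × 0.3366^2 = 1 × 1.0000 × 0.11329956 = 0.113300
Relative intensity = 0.113300 / 0.446601 × 100 = 25.37

25.37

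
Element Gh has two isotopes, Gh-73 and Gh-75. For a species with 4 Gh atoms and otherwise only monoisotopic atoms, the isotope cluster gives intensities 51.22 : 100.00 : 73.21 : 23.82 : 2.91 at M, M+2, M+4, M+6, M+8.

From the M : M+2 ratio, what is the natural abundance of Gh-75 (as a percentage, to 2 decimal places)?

Let p = fractional abundance of Gh-73. I(M+2)/I(M) = [C(4,1)·p^3·(1−p)] / p^4 = 4·(1−p)/p = 100.00/51.22 = 1.9524
(1−p)/p = 1.9524/4 = 0.4881  ⇒  p = 1/(1 + 0.4881) = 0.6720
Gh-73: 67.20%, Gh-75: 32.80%.

32.80%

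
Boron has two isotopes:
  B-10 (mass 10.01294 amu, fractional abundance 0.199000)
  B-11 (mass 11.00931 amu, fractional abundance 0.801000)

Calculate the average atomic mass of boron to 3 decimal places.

10.811 amu

Average mass = Σ (abundance × isotope mass) = 0.199000 × 10.01294 + 0.801000 × 11.00931
= 1.992575 + 8.818457 = 10.811032 amu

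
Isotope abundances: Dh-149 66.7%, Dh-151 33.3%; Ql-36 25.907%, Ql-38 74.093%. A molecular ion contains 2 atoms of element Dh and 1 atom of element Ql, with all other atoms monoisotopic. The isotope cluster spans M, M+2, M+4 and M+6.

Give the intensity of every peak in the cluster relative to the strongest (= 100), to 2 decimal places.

25.92 : 100.00 : 80.47 : 18.47

Element Dh pattern (n=2): 0.444889 : 0.444222 : 0.110889
Element Ql pattern (n=1): 0.25907 : 0.74093
Convolve the two distributions (both contribute in 2-u steps):
  M: 0.444889×0.25907 = 0.115257
  M+2: 0.444889×0.74093 + 0.444222×0.25907 = 0.444716
  M+4: 0.444222×0.74093 + 0.110889×0.25907 = 0.357865
  M+6: 0.110889×0.74093 = 0.082161
Scale to base peak (0.444716) = 100: 25.92 : 100.00 : 80.47 : 18.47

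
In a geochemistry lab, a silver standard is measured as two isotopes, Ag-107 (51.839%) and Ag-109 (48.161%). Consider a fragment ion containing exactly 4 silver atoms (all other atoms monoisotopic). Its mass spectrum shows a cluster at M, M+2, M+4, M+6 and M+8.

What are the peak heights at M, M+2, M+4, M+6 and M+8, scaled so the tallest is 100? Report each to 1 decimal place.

Each Ag atom is independently Ag-107 (p = 0.51839) or Ag-109 (q = 0.48161); the cluster is the binomial expansion (p + q)^4.
P(M) = 0.51839^4 = 0.072215
P(M+2) = 4 × 0.51839^3 × 0.48161^1 = 0.268365
P(M+4) = 6 × 0.51839^2 × 0.48161^2 = 0.373986
P(M+6) = 4 × 0.51839^1 × 0.48161^3 = 0.231634
P(M+8) = 0.48161^4 = 0.053800
The M+4 peak is largest (0.373986); scaling to 100 gives 19.3 : 71.8 : 100.0 : 61.9 : 14.4.

19.3 : 71.8 : 100.0 : 61.9 : 14.4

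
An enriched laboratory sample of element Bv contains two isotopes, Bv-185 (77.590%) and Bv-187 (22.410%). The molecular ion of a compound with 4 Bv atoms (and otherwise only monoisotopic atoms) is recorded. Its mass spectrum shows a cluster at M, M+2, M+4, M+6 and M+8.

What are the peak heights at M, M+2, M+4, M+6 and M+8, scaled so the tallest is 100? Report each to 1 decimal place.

The 4 Bv atoms are independent, so intensities follow the terms of (0.77590 + 0.22410)^4.
P(M) = 0.77590^4 = 0.362429
P(M+2) = 4 × 0.77590^3 × 0.22410^1 = 0.418716
P(M+4) = 6 × 0.77590^2 × 0.22410^2 = 0.181404
P(M+6) = 4 × 0.77590^1 × 0.22410^3 = 0.034929
P(M+8) = 0.22410^4 = 0.002522
The M+2 peak is largest (0.418716); scaling to 100 gives 86.6 : 100.0 : 43.3 : 8.3 : 0.6.

86.6 : 100.0 : 43.3 : 8.3 : 0.6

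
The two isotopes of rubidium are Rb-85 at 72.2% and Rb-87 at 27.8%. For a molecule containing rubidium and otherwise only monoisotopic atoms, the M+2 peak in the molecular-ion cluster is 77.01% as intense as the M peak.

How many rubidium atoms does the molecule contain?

With n Rb atoms, P(M+2)/P(M) = C(n,1)·p^(n−1)q / p^n = n·q/p = n · 0.278/0.722.
n = 0.7701 × 0.722/0.278 = 2.00 ≈ 2

2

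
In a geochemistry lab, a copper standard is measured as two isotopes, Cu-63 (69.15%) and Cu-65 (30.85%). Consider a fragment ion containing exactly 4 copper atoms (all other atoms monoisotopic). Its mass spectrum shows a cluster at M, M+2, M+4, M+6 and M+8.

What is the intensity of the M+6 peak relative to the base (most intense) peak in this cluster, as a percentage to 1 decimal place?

19.9%

Term probabilities: M 0.2286, M+2 0.4080, M+4 0.2731, M+6 0.0812, M+8 0.0091. Base peak = M+2.
P(M+2) = C(4,1) × 0.6915^3 × 0.3085^1 = 4 × 0.33065611 × 0.3085 = 0.408030 (base)
P(M+6) = C(4,3) × 0.6915^1 × 0.3085^3 = 4 × 0.6915 × 0.02936064 = 0.081212
Relative intensity = 0.081212 / 0.408030 × 100 = 19.9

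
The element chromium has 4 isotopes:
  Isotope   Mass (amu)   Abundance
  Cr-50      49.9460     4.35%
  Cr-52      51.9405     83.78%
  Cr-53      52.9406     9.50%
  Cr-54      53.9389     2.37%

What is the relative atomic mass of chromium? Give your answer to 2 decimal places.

52.00 amu

The abundance-weighted mean is 0.0435 × 49.9460 + 0.8378 × 51.9405 + 0.0950 × 52.9406 + 0.0237 × 53.9389
= 2.17265 + 43.51575 + 5.02936 + 1.27835 = 51.99611 amu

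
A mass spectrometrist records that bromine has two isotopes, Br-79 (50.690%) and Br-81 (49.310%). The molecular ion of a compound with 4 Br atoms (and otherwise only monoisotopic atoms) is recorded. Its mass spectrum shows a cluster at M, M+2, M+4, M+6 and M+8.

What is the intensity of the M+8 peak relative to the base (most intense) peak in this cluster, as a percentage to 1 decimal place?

15.8%

Binomial terms of (0.50690 + 0.49310)^4: M 0.0660, M+2 0.2569, M+4 0.3749, M+6 0.2431, M+8 0.0591 → M+4 is the base peak.
P(M+4) = C(4,2) × 0.50690^2 × 0.49310^2 = 6 × 0.25694761 × 0.24314761 = 0.374857 (base)
P(M+8) = C(4,4) × 0.50690^0 × 0.49310^4 = 1 × 1.0000 × 0.05912076 = 0.059121
Relative intensity = 0.059121 / 0.374857 × 100 = 15.8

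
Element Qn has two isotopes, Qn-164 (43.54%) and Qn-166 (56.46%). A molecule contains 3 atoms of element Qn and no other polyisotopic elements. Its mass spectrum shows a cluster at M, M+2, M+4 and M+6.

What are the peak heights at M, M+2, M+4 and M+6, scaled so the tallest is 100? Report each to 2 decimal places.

The 3 Qn atoms are independent, so intensities follow the terms of (0.4354 + 0.5646)^3.
P(M) = 0.4354^3 = 0.082540
P(M+2) = 3 × 0.4354^2 × 0.5646^1 = 0.321099
P(M+4) = 3 × 0.4354^1 × 0.5646^2 = 0.416382
P(M+6) = 0.5646^3 = 0.179979
The M+4 peak is largest (0.416382); scaling to 100 gives 19.82 : 77.12 : 100.00 : 43.22.

19.82 : 77.12 : 100.00 : 43.22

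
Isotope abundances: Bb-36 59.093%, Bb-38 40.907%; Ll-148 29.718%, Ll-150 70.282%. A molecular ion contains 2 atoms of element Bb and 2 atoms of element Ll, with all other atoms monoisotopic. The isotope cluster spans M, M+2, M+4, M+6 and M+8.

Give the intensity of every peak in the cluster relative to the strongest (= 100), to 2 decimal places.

7.92 : 48.45 : 100.00 : 79.31 : 21.24

Element Bb pattern (n=2): 0.34919826 : 0.48346347 : 0.16733826
Element Ll pattern (n=2): 0.08831595 : 0.4177281 : 0.49395595
Convolve the two distributions (both contribute in 2-u steps):
  M: 0.34919826×0.08831595 = 0.030840
  M+2: 0.34919826×0.4177281 + 0.48346347×0.08831595 = 0.188567
  M+4: 0.34919826×0.49395595 + 0.48346347×0.4177281 + 0.16733826×0.08831595 = 0.389223
  M+6: 0.48346347×0.49395595 + 0.16733826×0.4177281 = 0.308712
  M+8: 0.16733826×0.49395595 = 0.082658
Scale to base peak (0.389223) = 100: 7.92 : 48.45 : 100.00 : 79.31 : 21.24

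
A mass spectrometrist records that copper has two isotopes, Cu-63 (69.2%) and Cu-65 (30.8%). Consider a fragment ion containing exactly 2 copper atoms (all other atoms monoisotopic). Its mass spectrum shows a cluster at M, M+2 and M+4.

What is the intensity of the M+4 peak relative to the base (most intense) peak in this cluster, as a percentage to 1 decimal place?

(0.692 + 0.308)^2 gives M 0.4789, M+2 0.4263, M+4 0.0949; the largest is M.
P(M) = C(2,0) × 0.692^2 × 0.308^0 = 1 × 0.478864 × 1.0000 = 0.478864 (base)
P(M+4) = C(2,2) × 0.692^0 × 0.308^2 = 1 × 1.0000 × 0.094864 = 0.094864
Relative intensity = 0.094864 / 0.478864 × 100 = 19.8

19.8%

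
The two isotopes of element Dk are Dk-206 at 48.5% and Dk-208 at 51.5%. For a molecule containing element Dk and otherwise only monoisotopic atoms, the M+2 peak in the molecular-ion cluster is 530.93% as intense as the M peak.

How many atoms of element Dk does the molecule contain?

With n Dk atoms, P(M+2)/P(M) = C(n,1)·p^(n−1)q / p^n = n·q/p = n · 0.515/0.485.
n = 5.3093 × 0.485/0.515 = 5.00 ≈ 5

5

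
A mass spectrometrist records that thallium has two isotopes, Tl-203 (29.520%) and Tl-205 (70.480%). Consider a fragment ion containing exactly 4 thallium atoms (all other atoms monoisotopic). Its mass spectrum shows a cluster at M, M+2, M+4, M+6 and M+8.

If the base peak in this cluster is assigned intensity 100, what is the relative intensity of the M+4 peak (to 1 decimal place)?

Binomial terms of (0.29520 + 0.70480)^4: M 0.0076, M+2 0.0725, M+4 0.2597, M+6 0.4134, M+8 0.2468 → M+6 is the base peak.
P(M+6) = C(4,3) × 0.29520^1 × 0.70480^3 = 4 × 0.2952 × 0.35010449 = 0.413403 (base)
P(M+4) = C(4,2) × 0.29520^2 × 0.70480^2 = 6 × 0.08714304 × 0.49674304 = 0.259726
Relative intensity = 0.259726 / 0.413403 × 100 = 62.8

62.8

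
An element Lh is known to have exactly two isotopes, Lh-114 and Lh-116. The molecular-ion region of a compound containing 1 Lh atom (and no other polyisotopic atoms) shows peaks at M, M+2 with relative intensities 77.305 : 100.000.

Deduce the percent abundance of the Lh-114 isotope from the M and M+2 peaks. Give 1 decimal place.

If p is the fraction of Lh that is Lh-114, then I(M+2)/I(M) = [C(1,1)·p^0·(1−p)] / p^1 = 1·(1−p)/p = 100.000/77.305 = 1.2936
(1−p)/p = 1.2936/1 = 1.2936  ⇒  p = 1/(1 + 1.2936) = 0.4360
Lh-114: 43.6%, Lh-116: 56.4%.

43.6%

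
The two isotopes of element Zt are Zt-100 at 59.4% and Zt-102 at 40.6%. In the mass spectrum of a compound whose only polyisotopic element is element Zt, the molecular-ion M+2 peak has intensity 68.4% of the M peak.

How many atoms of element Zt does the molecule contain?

1

With n Zt atoms, P(M+2)/P(M) = C(n,1)·p^(n−1)q / p^n = n·q/p = n · 0.406/0.594.
n = 0.684 × 0.594/0.406 = 1.00 ≈ 1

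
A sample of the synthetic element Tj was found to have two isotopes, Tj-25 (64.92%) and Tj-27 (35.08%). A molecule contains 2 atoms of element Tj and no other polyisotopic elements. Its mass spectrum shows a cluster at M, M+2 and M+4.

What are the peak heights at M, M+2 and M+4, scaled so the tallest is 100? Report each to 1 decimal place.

Expanding (0.6492 + 0.3508)^2:
P(M) = 0.6492^2 = 0.421461
P(M+2) = 2 × 0.6492^1 × 0.3508^1 = 0.455479
P(M+4) = 0.3508^2 = 0.123061
The M+2 peak is largest (0.455479); scaling to 100 gives 92.5 : 100.0 : 27.0.

92.5 : 100.0 : 27.0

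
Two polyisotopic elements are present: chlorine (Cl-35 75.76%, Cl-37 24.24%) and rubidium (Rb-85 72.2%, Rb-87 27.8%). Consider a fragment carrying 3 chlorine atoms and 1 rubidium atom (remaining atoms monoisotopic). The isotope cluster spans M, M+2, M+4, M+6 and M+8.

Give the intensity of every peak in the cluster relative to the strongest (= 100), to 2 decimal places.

Chlorine pattern (n=3): 0.4348304 : 0.41738208 : 0.13354464 : 0.01424288
Rubidium pattern (n=1): 0.7220 : 0.2780
Convolve the two distributions (both contribute in 2-u steps):
  M: 0.4348304×0.7220 = 0.313948
  M+2: 0.4348304×0.2780 + 0.41738208×0.7220 = 0.422233
  M+4: 0.41738208×0.2780 + 0.13354464×0.7220 = 0.212451
  M+6: 0.13354464×0.2780 + 0.01424288×0.7220 = 0.047409
  M+8: 0.01424288×0.2780 = 0.003960
Scale to base peak (0.422233) = 100: 74.35 : 100.00 : 50.32 : 11.23 : 0.94

74.35 : 100.00 : 50.32 : 11.23 : 0.94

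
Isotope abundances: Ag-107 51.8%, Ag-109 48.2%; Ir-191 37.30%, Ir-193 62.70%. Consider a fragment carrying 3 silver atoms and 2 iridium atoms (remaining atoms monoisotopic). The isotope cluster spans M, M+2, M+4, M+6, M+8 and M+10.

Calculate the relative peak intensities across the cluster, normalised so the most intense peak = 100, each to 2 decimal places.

5.74 : 35.31 : 84.98 : 100.00 : 57.66 : 13.06

Silver pattern (n=3): 0.13899183 : 0.3879965 : 0.3610315 : 0.11198017
Iridium pattern (n=2): 0.139129 : 0.467742 : 0.393129
Convolve the two distributions (both contribute in 2-u steps):
  M: 0.13899183×0.139129 = 0.019338
  M+2: 0.13899183×0.467742 + 0.3879965×0.139129 = 0.118994
  M+4: 0.13899183×0.393129 + 0.3879965×0.467742 + 0.3610315×0.139129 = 0.286354
  M+6: 0.3879965×0.393129 + 0.3610315×0.467742 + 0.11198017×0.139129 = 0.336982
  M+8: 0.3610315×0.393129 + 0.11198017×0.467742 = 0.194310
  M+10: 0.11198017×0.393129 = 0.044023
Scale to base peak (0.336982) = 100: 5.74 : 35.31 : 84.98 : 100.00 : 57.66 : 13.06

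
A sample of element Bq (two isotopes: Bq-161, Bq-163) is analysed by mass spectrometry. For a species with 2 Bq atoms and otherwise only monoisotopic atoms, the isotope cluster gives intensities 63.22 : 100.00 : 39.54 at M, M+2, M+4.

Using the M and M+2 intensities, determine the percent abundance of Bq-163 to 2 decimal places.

Write p for the Bq-161 fraction. I(M+2)/I(M) = [C(2,1)·p^1·(1−p)] / p^2 = 2·(1−p)/p = 100.00/63.22 = 1.5818
(1−p)/p = 1.5818/2 = 0.7909  ⇒  p = 1/(1 + 0.7909) = 0.5584
Bq-161: 55.84%, Bq-163: 44.16%.

44.16%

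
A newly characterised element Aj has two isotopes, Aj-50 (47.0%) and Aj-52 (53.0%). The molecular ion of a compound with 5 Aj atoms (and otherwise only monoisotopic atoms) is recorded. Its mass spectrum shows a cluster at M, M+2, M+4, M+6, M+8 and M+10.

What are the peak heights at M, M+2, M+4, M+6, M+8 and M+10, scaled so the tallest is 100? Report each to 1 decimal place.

7.0 : 39.3 : 88.7 : 100.0 : 56.4 : 12.7

Expanding (0.470 + 0.530)^5:
P(M) = 0.470^5 = 0.022935
P(M+2) = 5 × 0.470^4 × 0.530^1 = 0.129312
P(M+4) = 10 × 0.470^3 × 0.530^2 = 0.291639
P(M+6) = 10 × 0.470^2 × 0.530^3 = 0.328869
P(M+8) = 5 × 0.470^1 × 0.530^4 = 0.185426
P(M+10) = 0.530^5 = 0.041820
The M+6 peak is largest (0.328869); scaling to 100 gives 7.0 : 39.3 : 88.7 : 100.0 : 56.4 : 12.7.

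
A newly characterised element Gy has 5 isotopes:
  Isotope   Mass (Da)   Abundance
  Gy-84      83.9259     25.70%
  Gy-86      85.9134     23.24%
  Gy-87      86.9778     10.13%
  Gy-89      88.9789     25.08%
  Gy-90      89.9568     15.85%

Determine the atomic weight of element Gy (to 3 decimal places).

86.920 Da

The abundance-weighted mean is 0.2570 × 83.9259 + 0.2324 × 85.9134 + 0.1013 × 86.9778 + 0.2508 × 88.9789 + 0.1585 × 89.9568
= 21.56896 + 19.96627 + 8.81085 + 22.31591 + 14.25815 = 86.92014 Da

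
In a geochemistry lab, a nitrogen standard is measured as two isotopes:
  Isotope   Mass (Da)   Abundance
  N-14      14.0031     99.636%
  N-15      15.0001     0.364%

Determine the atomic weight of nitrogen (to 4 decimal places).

The abundance-weighted mean is 0.99636 × 14.0031 + 0.00364 × 15.0001
= 13.95213 + 0.05460 = 14.00673 Da

14.0067 Da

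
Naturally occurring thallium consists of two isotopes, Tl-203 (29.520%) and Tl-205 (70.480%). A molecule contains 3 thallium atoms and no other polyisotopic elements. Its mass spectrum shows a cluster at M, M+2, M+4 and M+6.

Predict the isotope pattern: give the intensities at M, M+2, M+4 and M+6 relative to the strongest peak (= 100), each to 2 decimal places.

The 3 Tl atoms are independent, so intensities follow the terms of (0.29520 + 0.70480)^3.
P(M) = 0.29520^3 = 0.025725
P(M+2) = 3 × 0.29520^2 × 0.70480^1 = 0.184255
P(M+4) = 3 × 0.29520^1 × 0.70480^2 = 0.439916
P(M+6) = 0.70480^3 = 0.350104
The M+4 peak is largest (0.439916); scaling to 100 gives 5.85 : 41.88 : 100.00 : 79.58.

5.85 : 41.88 : 100.00 : 79.58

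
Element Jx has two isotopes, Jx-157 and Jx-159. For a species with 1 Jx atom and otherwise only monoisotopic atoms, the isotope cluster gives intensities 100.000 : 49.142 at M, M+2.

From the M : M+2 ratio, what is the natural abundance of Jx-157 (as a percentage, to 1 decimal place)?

If p is the fraction of Jx that is Jx-157, then I(M+2)/I(M) = [C(1,1)·p^0·(1−p)] / p^1 = 1·(1−p)/p = 49.142/100.000 = 0.4914
(1−p)/p = 0.4914/1 = 0.4914  ⇒  p = 1/(1 + 0.4914) = 0.6705
Jx-157: 67.1%, Jx-159: 32.9%.

67.1%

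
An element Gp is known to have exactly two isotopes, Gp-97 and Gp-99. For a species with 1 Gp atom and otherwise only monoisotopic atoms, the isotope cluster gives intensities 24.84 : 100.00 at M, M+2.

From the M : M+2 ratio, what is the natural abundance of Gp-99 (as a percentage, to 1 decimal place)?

Let p = fractional abundance of Gp-97. I(M+2)/I(M) = [C(1,1)·p^0·(1−p)] / p^1 = 1·(1−p)/p = 100.00/24.84 = 4.0258
(1−p)/p = 4.0258/1 = 4.0258  ⇒  p = 1/(1 + 4.0258) = 0.1990
Gp-97: 19.9%, Gp-99: 80.1%.

80.1%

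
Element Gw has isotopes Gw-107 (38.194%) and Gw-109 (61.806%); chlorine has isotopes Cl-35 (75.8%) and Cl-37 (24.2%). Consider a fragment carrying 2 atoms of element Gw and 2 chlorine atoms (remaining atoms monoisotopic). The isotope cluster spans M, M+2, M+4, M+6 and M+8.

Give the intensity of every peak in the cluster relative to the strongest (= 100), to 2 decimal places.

Element Gw pattern (n=2): 0.14587816 : 0.47212367 : 0.38199816
Chlorine pattern (n=2): 0.574564 : 0.366872 : 0.058564
Convolve the two distributions (both contribute in 2-u steps):
  M: 0.14587816×0.574564 = 0.083816
  M+2: 0.14587816×0.366872 + 0.47212367×0.574564 = 0.324784
  M+4: 0.14587816×0.058564 + 0.47212367×0.366872 + 0.38199816×0.574564 = 0.401235
  M+6: 0.47212367×0.058564 + 0.38199816×0.366872 = 0.167794
  M+8: 0.38199816×0.058564 = 0.022371
Scale to base peak (0.401235) = 100: 20.89 : 80.95 : 100.00 : 41.82 : 5.58

20.89 : 80.95 : 100.00 : 41.82 : 5.58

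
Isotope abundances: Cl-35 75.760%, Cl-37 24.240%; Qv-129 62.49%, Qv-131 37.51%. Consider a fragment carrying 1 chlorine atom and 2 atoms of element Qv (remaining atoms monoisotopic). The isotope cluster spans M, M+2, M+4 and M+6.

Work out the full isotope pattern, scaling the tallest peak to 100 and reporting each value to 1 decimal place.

Chlorine pattern (n=1): 0.7576 : 0.2424
Element Qv pattern (n=2): 0.39050001 : 0.46879998 : 0.14070001
Convolve the two distributions (both contribute in 2-u steps):
  M: 0.7576×0.39050001 = 0.295843
  M+2: 0.7576×0.46879998 + 0.2424×0.39050001 = 0.449820
  M+4: 0.7576×0.14070001 + 0.2424×0.46879998 = 0.220231
  M+6: 0.2424×0.14070001 = 0.034106
Scale to base peak (0.449820) = 100: 65.8 : 100.0 : 49.0 : 7.6

65.8 : 100.0 : 49.0 : 7.6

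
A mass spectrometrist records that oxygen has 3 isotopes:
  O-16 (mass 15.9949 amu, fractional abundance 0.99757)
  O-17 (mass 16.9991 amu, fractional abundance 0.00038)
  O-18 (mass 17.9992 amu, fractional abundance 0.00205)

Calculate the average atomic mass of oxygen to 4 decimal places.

15.9994 amu

The abundance-weighted mean is 0.99757 × 15.9949 + 0.00038 × 16.9991 + 0.00205 × 17.9992
= 15.95603 + 0.00646 + 0.03690 = 15.99939 amu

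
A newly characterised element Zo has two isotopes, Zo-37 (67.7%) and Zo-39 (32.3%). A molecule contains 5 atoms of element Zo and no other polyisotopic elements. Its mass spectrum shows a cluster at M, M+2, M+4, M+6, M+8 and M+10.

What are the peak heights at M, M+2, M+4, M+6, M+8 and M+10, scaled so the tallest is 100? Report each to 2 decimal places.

Expanding (0.677 + 0.323)^5:
P(M) = 0.677^5 = 0.142214
P(M+2) = 5 × 0.677^4 × 0.323^1 = 0.339256
P(M+4) = 10 × 0.677^3 × 0.323^2 = 0.323721
P(M+6) = 10 × 0.677^2 × 0.323^3 = 0.154449
P(M+8) = 5 × 0.677^1 × 0.323^4 = 0.036844
P(M+10) = 0.323^5 = 0.003516
The M+2 peak is largest (0.339256); scaling to 100 gives 41.92 : 100.00 : 95.42 : 45.53 : 10.86 : 1.04.

41.92 : 100.00 : 95.42 : 45.53 : 10.86 : 1.04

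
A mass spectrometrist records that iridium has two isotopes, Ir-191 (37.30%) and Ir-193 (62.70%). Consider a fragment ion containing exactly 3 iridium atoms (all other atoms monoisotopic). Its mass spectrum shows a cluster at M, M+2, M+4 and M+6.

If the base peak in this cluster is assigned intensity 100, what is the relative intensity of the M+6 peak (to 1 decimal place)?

Binomial terms of (0.3730 + 0.6270)^3: M 0.0519, M+2 0.2617, M+4 0.4399, M+6 0.2465 → M+4 is the base peak.
P(M+4) = C(3,2) × 0.3730^1 × 0.6270^2 = 3 × 0.3730 × 0.393129 = 0.439911 (base)
P(M+6) = C(3,3) × 0.3730^0 × 0.6270^3 = 1 × 1.0000 × 0.24649188 = 0.246492
Relative intensity = 0.246492 / 0.439911 × 100 = 56.0

56.0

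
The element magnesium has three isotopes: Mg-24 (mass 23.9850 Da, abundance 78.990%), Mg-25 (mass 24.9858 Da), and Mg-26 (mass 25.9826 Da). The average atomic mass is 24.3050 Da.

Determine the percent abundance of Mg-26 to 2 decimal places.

11.01%

The remaining 21.010% is split between Mg-25 (fraction x) and Mg-26 (fraction 0.21010 − x).
Substituting: 24.9858x + 25.9826(0.21010 − x) = 5.3592485
(24.9858 − 25.9826)x = -0.09969576  ⇒  x = 0.10002, y = 0.11008
Mg-25: 10.00%, Mg-26: 11.01%.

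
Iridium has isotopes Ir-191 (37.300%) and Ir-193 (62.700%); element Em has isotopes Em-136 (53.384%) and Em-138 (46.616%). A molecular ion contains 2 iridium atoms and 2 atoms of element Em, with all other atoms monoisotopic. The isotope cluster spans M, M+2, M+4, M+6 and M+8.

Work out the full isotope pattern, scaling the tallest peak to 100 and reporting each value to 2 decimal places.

Iridium pattern (n=2): 0.139129 : 0.467742 : 0.393129
Element Em pattern (n=2): 0.28498515 : 0.49770971 : 0.21730515
Convolve the two distributions (both contribute in 2-u steps):
  M: 0.139129×0.28498515 = 0.039650
  M+2: 0.139129×0.49770971 + 0.467742×0.28498515 = 0.202545
  M+4: 0.139129×0.21730515 + 0.467742×0.49770971 + 0.393129×0.28498515 = 0.375069
  M+6: 0.467742×0.21730515 + 0.393129×0.49770971 = 0.297307
  M+8: 0.393129×0.21730515 = 0.085429
Scale to base peak (0.375069) = 100: 10.57 : 54.00 : 100.00 : 79.27 : 22.78

10.57 : 54.00 : 100.00 : 79.27 : 22.78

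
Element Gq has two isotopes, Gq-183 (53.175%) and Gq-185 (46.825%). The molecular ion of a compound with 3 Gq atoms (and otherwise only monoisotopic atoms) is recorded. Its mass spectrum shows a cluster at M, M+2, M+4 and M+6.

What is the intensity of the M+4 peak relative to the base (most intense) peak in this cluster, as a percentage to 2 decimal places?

88.06%

(0.53175 + 0.46825)^3 gives M 0.1504, M+2 0.3972, M+4 0.3498, M+6 0.1027; the largest is M+2.
P(M+2) = C(3,1) × 0.53175^2 × 0.46825^1 = 3 × 0.28275806 × 0.46825 = 0.397204 (base)
P(M+4) = C(3,2) × 0.53175^1 × 0.46825^2 = 3 × 0.53175 × 0.21925806 = 0.349771
Relative intensity = 0.349771 / 0.397204 × 100 = 88.06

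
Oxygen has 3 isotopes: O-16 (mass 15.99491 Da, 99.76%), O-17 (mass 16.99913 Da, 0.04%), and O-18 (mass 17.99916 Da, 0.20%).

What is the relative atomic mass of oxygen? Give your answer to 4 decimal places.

15.9993 Da

Average mass = Σ (abundance × isotope mass) = 0.9976 × 15.99491 + 0.0004 × 16.99913 + 0.0020 × 17.99916
= 15.956522 + 0.006800 + 0.035998 = 15.999320 Da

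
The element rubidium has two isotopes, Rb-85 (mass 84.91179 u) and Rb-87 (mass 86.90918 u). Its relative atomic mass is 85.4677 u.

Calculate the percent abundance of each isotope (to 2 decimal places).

Rb-85: 72.17%, Rb-87: 27.83%

Writing the weighted mean with unknown fraction x of Rb-85:
84.91179·x + 86.90918·(1 − x) = 85.4677
(84.91179 − 86.90918)·x = 85.4677 − 86.90918
x = -1.44148 / -1.99739 = 0.72168 → 72.17% Rb-85, 27.83% Rb-87.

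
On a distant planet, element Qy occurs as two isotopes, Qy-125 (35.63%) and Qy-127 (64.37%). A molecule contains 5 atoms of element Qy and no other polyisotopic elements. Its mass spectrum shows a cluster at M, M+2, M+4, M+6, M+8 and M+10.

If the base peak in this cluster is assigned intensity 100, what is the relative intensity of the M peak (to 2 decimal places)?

1.70

(0.3563 + 0.6437)^5 gives M 0.0057, M+2 0.0519, M+4 0.1874, M+6 0.3386, M+8 0.3059, M+10 0.1105; the largest is M+6.
P(M+6) = C(5,3) × 0.3563^2 × 0.6437^3 = 10 × 0.12694969 × 0.2667169 = 0.338596 (base)
P(M) = C(5,0) × 0.3563^5 × 0.6437^0 = 1 × 0.00574221 × 1.0000 = 0.005742
Relative intensity = 0.005742 / 0.338596 × 100 = 1.70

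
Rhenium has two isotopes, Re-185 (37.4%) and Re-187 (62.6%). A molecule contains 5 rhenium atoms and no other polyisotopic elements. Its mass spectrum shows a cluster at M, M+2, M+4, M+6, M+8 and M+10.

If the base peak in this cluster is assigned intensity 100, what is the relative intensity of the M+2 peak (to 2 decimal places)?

Term probabilities: M 0.0073, M+2 0.0612, M+4 0.2050, M+6 0.3431, M+8 0.2872, M+10 0.0961. Base peak = M+6.
P(M+6) = C(5,3) × 0.374^2 × 0.626^3 = 10 × 0.139876 × 0.24531438 = 0.343136 (base)
P(M+2) = C(5,1) × 0.374^4 × 0.626^1 = 5 × 0.0195653 × 0.6260 = 0.061239
Relative intensity = 0.061239 / 0.343136 × 100 = 17.85

17.85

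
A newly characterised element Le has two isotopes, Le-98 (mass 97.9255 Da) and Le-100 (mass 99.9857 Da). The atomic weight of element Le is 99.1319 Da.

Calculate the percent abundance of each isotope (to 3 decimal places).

Le-98: 41.443%, Le-100: 58.557%

Writing the weighted mean with unknown fraction x of Le-98:
97.9255·x + 99.9857·(1 − x) = 99.1319
(97.9255 − 99.9857)·x = 99.1319 − 99.9857
x = -0.8538 / -2.0602 = 0.41443 → 41.443% Le-98, 58.557% Le-100.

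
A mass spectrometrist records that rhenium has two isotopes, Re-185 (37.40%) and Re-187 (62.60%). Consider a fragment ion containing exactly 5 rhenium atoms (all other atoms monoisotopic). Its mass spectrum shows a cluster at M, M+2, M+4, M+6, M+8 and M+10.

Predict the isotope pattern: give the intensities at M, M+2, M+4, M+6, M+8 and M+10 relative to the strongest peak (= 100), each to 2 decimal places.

Each Re atom is independently Re-185 (p = 0.3740) or Re-187 (q = 0.6260); the cluster is the binomial expansion (p + q)^5.
P(M) = 0.3740^5 = 0.007317
P(M+2) = 5 × 0.3740^4 × 0.6260^1 = 0.061239
P(M+4) = 10 × 0.3740^3 × 0.6260^2 = 0.205005
P(M+6) = 10 × 0.3740^2 × 0.6260^3 = 0.343136
P(M+8) = 5 × 0.3740^1 × 0.6260^4 = 0.287170
P(M+10) = 0.6260^5 = 0.096133
The M+6 peak is largest (0.343136); scaling to 100 gives 2.13 : 17.85 : 59.74 : 100.00 : 83.69 : 28.02.

2.13 : 17.85 : 59.74 : 100.00 : 83.69 : 28.02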